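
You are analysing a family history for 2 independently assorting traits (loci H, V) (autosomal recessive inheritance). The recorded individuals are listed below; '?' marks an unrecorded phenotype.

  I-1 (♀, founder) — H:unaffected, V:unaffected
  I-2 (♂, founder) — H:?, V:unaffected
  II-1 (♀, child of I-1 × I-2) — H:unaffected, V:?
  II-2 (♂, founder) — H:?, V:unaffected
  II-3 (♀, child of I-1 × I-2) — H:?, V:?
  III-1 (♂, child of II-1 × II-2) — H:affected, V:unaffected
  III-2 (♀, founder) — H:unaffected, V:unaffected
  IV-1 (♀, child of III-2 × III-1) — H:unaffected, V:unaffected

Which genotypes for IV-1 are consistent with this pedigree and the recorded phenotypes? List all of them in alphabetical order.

H/I-1 un ·: HH|Hh
H/I-2 ? ·: HH|Hh|hh
H/II-1 un I-1×I-2: Hh
H/II-2 ? ·: Hh|hh
H/II-3 ? I-1×I-2: HH|Hh|hh
H/III-1 aff II-1×II-2: hh
H/III-2 un ·: HH|Hh
H/IV-1 un III-2×III-1: Hh
⇒ H over [I-1,I-2,II-1,II-2,II-3,III-1,III-2,IV-1]: 40 consistent
V/I-1 un ·: VV|Vv
V/I-2 un ·: VV|Vv
V/II-1 ? I-1×I-2: VV|Vv|vv
V/II-2 un ·: VV|Vv
V/II-3 ? I-1×I-2: VV|Vv|vv
V/III-1 un II-1×II-2: VV|Vv
V/III-2 un ·: VV|Vv
V/IV-1 un III-2×III-1: VV|Vv
⇒ V over [I-1,I-2,II-1,II-2,II-3,III-1,III-2,IV-1]: 202 consistent

IV-1 ∈ {Hh VV, Hh Vv}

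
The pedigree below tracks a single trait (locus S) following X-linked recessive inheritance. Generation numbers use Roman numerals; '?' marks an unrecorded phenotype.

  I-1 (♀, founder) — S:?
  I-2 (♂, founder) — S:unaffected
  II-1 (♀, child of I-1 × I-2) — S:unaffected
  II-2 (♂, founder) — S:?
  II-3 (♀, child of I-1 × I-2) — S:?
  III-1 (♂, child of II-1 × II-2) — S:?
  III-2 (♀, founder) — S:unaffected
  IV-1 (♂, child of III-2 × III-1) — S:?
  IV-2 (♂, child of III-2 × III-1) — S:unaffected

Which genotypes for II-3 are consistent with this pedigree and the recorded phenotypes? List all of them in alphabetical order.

S/I-1 ? ·: X^SX^S|X^SX^s|X^sX^s
S/I-2 un ·: X^SY
S/II-1 un I-1×I-2: X^SX^S|X^SX^s
S/II-2 ? ·: X^SY|X^sY
S/II-3 ? I-1×I-2: X^SX^S|X^SX^s
S/III-1 ? II-1×II-2: X^SY|X^sY
S/III-2 un ·: X^SX^S|X^SX^s
S/IV-1 ? III-2×III-1: X^SY|X^sY
S/IV-2 un III-2×III-1: X^SY
⇒ S over [I-1,I-2,II-1,II-2,II-3,III-1,III-2,IV-1,IV-2]: 54 consistent

II-3 ∈ {X^SX^S, X^SX^s}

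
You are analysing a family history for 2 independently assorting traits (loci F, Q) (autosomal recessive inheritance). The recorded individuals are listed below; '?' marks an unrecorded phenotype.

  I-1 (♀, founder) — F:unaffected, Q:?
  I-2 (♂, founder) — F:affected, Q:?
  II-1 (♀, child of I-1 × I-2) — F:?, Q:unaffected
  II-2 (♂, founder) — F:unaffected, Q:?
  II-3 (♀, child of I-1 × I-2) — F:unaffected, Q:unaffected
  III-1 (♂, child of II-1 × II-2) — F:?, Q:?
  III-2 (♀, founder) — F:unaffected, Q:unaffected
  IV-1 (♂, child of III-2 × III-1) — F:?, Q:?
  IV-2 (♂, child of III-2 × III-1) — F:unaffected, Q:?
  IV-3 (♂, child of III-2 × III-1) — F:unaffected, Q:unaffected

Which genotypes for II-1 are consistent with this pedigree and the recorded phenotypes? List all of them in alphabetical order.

II-1 ∈ {Ff QQ, Ff Qq, ff QQ, ff Qq}

F/I-1 un ·: FF|Ff
F/I-2 aff ·: ff
F/II-1 ? I-1×I-2: Ff|ff
F/II-2 un ·: FF|Ff
F/II-3 un I-1×I-2: Ff
F/III-1 ? II-1×II-2: FF|Ff|ff
F/III-2 un ·: FF|Ff
F/IV-1 ? III-2×III-1: FF|Ff|ff
F/IV-2 un III-2×III-1: FF|Ff
F/IV-3 un III-2×III-1: FF|Ff
⇒ F over [I-1,I-2,II-1,II-2,II-3,III-1,III-2,IV-1,IV-2,IV-3]: 165 consistent
Q/I-1 ? ·: QQ|Qq|qq
Q/I-2 ? ·: QQ|Qq|qq
Q/II-1 un I-1×I-2: QQ|Qq
Q/II-2 ? ·: QQ|Qq|qq
Q/II-3 un I-1×I-2: QQ|Qq
Q/III-1 ? II-1×II-2: QQ|Qq|qq
Q/III-2 un ·: QQ|Qq
Q/IV-1 ? III-2×III-1: QQ|Qq|qq
Q/IV-2 ? III-2×III-1: QQ|Qq|qq
Q/IV-3 un III-2×III-1: QQ|Qq
⇒ Q over [I-1,I-2,II-1,II-2,II-3,III-1,III-2,IV-1,IV-2,IV-3]: 1550 consistent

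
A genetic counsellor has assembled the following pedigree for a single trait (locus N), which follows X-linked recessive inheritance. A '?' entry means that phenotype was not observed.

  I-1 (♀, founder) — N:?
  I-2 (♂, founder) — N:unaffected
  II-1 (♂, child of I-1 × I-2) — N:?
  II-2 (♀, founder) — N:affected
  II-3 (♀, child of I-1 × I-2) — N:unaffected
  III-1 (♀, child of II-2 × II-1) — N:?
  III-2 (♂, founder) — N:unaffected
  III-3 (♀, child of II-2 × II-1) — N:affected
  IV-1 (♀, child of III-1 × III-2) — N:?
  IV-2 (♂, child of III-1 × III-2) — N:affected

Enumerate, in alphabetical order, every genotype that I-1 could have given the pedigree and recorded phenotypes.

I-1 ∈ {X^NX^n, X^nX^n}

N/I-1 ? ·: X^NX^n|X^nX^n
N/I-2 un ·: X^NY
N/II-1 ? I-1×I-2: X^nY
N/II-2 aff ·: X^nX^n
N/II-3 un I-1×I-2: X^NX^N|X^NX^n
N/III-1 ? II-2×II-1: X^nX^n
N/III-2 un ·: X^NY
N/III-3 aff II-2×II-1: X^nX^n
N/IV-1 ? III-1×III-2: X^NX^n
N/IV-2 aff III-1×III-2: X^nY
⇒ N over [I-1,I-2,II-1,II-2,II-3,III-1,III-2,III-3,IV-1,IV-2]: 3 consistent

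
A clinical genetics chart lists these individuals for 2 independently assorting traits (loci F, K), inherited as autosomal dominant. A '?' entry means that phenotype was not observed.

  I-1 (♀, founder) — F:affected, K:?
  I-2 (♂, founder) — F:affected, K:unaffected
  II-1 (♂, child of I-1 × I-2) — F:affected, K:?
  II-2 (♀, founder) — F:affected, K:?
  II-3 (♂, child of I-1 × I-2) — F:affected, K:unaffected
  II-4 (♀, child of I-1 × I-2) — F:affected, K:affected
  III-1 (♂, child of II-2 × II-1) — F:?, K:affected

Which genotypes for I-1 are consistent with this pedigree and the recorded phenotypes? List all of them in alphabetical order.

I-1 ∈ {FF Kk, Ff Kk}

F/I-1 aff ·: Ff|FF
F/I-2 aff ·: Ff|FF
F/II-1 aff I-1×I-2: Ff|FF
F/II-2 aff ·: Ff|FF
F/II-3 aff I-1×I-2: Ff|FF
F/II-4 aff I-1×I-2: Ff|FF
F/III-1 ? II-2×II-1: ff|Ff|FF
⇒ F over [I-1,I-2,II-1,II-2,II-3,II-4,III-1]: 99 consistent
K/I-1 ? ·: Kk
K/I-2 un ·: kk
K/II-1 ? I-1×I-2: kk|Kk
K/II-2 ? ·: kk|Kk|KK
K/II-3 un I-1×I-2: kk
K/II-4 aff I-1×I-2: Kk
K/III-1 aff II-2×II-1: Kk|KK
⇒ K over [I-1,I-2,II-1,II-2,II-3,II-4,III-1]: 7 consistent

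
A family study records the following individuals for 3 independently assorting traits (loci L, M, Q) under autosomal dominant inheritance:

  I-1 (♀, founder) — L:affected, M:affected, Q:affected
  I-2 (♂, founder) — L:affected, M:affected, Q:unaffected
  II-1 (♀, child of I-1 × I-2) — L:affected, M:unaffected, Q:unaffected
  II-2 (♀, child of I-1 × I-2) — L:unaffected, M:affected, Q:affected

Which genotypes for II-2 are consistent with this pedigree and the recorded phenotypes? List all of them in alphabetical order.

II-2 ∈ {ll MM Qq, ll Mm Qq}

L/I-1 aff ·: Ll
L/I-2 aff ·: Ll
L/II-1 aff I-1×I-2: Ll|LL
L/II-2 un I-1×I-2: ll
⇒ L over [I-1,I-2,II-1,II-2]: 2 consistent
M/I-1 aff ·: Mm
M/I-2 aff ·: Mm
M/II-1 un I-1×I-2: mm
M/II-2 aff I-1×I-2: Mm|MM
⇒ M over [I-1,I-2,II-1,II-2]: 2 consistent
Q/I-1 aff ·: Qq
Q/I-2 un ·: qq
Q/II-1 un I-1×I-2: qq
Q/II-2 aff I-1×I-2: Qq
⇒ Q over [I-1,I-2,II-1,II-2]: 1 consistent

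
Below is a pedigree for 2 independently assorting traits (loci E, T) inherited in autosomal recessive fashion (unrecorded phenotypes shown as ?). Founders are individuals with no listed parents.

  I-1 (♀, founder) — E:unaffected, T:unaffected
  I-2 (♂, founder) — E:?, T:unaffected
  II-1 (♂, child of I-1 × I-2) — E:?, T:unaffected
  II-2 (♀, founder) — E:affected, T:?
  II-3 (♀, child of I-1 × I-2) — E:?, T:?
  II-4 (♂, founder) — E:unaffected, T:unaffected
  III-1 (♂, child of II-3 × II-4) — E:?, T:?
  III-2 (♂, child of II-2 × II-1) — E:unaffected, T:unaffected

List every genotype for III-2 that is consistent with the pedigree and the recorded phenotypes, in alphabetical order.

III-2 ∈ {Ee TT, Ee Tt}

E/I-1 un ·: EE|Ee
E/I-2 ? ·: EE|Ee|ee
E/II-1 ? I-1×I-2: EE|Ee
E/II-2 aff ·: ee
E/II-3 ? I-1×I-2: EE|Ee|ee
E/II-4 un ·: EE|Ee
E/III-1 ? II-3×II-4: EE|Ee|ee
E/III-2 un II-2×II-1: Ee
⇒ E over [I-1,I-2,II-1,II-2,II-3,II-4,III-1,III-2]: 70 consistent
T/I-1 un ·: TT|Tt
T/I-2 un ·: TT|Tt
T/II-1 un I-1×I-2: TT|Tt
T/II-2 ? ·: TT|Tt|tt
T/II-3 ? I-1×I-2: TT|Tt|tt
T/II-4 un ·: TT|Tt
T/III-1 ? II-3×II-4: TT|Tt|tt
T/III-2 un II-2×II-1: TT|Tt
⇒ T over [I-1,I-2,II-1,II-2,II-3,II-4,III-1,III-2]: 255 consistent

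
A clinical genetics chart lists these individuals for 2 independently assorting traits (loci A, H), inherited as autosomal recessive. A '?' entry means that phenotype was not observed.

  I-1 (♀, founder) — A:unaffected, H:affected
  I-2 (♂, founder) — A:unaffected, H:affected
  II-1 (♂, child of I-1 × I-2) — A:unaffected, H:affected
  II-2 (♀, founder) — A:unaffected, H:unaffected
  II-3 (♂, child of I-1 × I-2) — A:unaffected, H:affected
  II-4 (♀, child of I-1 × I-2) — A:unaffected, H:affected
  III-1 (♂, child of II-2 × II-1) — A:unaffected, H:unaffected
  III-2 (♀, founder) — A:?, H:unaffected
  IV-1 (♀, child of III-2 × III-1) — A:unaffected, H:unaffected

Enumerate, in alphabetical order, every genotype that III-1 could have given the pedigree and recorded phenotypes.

III-1 ∈ {AA Hh, Aa Hh}

A/I-1 un ·: AA|Aa
A/I-2 un ·: AA|Aa
A/II-1 un I-1×I-2: AA|Aa
A/II-2 un ·: AA|Aa
A/II-3 un I-1×I-2: AA|Aa
A/II-4 un I-1×I-2: AA|Aa
A/III-1 un II-2×II-1: AA|Aa
A/III-2 ? ·: AA|Aa|aa
A/IV-1 un III-2×III-1: AA|Aa
⇒ A over [I-1,I-2,II-1,II-2,II-3,II-4,III-1,III-2,IV-1]: 385 consistent
H/I-1 aff ·: hh
H/I-2 aff ·: hh
H/II-1 aff I-1×I-2: hh
H/II-2 un ·: HH|Hh
H/II-3 aff I-1×I-2: hh
H/II-4 aff I-1×I-2: hh
H/III-1 un II-2×II-1: Hh
H/III-2 un ·: HH|Hh
H/IV-1 un III-2×III-1: HH|Hh
⇒ H over [I-1,I-2,II-1,II-2,II-3,II-4,III-1,III-2,IV-1]: 8 consistent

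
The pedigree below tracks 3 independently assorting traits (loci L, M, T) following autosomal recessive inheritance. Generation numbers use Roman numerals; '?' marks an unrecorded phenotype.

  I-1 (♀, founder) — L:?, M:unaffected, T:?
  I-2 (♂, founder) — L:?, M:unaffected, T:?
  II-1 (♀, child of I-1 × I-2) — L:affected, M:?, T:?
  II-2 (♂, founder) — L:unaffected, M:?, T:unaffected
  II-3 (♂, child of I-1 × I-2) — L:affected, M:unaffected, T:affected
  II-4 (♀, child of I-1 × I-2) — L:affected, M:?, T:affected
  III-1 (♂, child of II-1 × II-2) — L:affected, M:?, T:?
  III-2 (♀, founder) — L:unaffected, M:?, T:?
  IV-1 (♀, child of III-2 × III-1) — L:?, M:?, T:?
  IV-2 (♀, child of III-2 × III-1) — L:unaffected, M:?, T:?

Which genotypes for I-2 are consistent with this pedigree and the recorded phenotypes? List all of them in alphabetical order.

I-2 ∈ {Ll MM Tt, Ll MM tt, Ll Mm Tt, Ll Mm tt, ll MM Tt, ll MM tt, ll Mm Tt, ll Mm tt}

L/I-1 ? ·: Ll|ll
L/I-2 ? ·: Ll|ll
L/II-1 aff I-1×I-2: ll
L/II-2 un ·: Ll
L/II-3 aff I-1×I-2: ll
L/II-4 aff I-1×I-2: ll
L/III-1 aff II-1×II-2: ll
L/III-2 un ·: LL|Ll
L/IV-1 ? III-2×III-1: Ll|ll
L/IV-2 un III-2×III-1: Ll
⇒ L over [I-1,I-2,II-1,II-2,II-3,II-4,III-1,III-2,IV-1,IV-2]: 12 consistent
M/I-1 un ·: MM|Mm
M/I-2 un ·: MM|Mm
M/II-1 ? I-1×I-2: MM|Mm|mm
M/II-2 ? ·: MM|Mm|mm
M/II-3 un I-1×I-2: MM|Mm
M/II-4 ? I-1×I-2: MM|Mm|mm
M/III-1 ? II-1×II-2: MM|Mm|mm
M/III-2 ? ·: MM|Mm|mm
M/IV-1 ? III-2×III-1: MM|Mm|mm
M/IV-2 ? III-2×III-1: MM|Mm|mm
⇒ M over [I-1,I-2,II-1,II-2,II-3,II-4,III-1,III-2,IV-1,IV-2]: 2016 consistent
T/I-1 ? ·: Tt|tt
T/I-2 ? ·: Tt|tt
T/II-1 ? I-1×I-2: TT|Tt|tt
T/II-2 un ·: TT|Tt
T/II-3 aff I-1×I-2: tt
T/II-4 aff I-1×I-2: tt
T/III-1 ? II-1×II-2: TT|Tt|tt
T/III-2 ? ·: TT|Tt|tt
T/IV-1 ? III-2×III-1: TT|Tt|tt
T/IV-2 ? III-2×III-1: TT|Tt|tt
⇒ T over [I-1,I-2,II-1,II-2,II-3,II-4,III-1,III-2,IV-1,IV-2]: 345 consistent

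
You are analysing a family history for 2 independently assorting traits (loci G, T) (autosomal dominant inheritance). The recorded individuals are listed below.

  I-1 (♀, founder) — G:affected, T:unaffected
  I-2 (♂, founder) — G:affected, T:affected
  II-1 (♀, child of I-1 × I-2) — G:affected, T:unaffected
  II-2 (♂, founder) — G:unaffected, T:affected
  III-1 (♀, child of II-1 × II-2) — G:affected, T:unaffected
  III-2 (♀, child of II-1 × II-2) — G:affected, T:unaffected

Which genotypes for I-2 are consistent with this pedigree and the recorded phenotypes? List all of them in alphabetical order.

I-2 ∈ {GG Tt, Gg Tt}

G/I-1 aff ·: Gg|GG
G/I-2 aff ·: Gg|GG
G/II-1 aff I-1×I-2: Gg|GG
G/II-2 un ·: gg
G/III-1 aff II-1×II-2: Gg
G/III-2 aff II-1×II-2: Gg
⇒ G over [I-1,I-2,II-1,II-2,III-1,III-2]: 7 consistent
T/I-1 un ·: tt
T/I-2 aff ·: Tt
T/II-1 un I-1×I-2: tt
T/II-2 aff ·: Tt
T/III-1 un II-1×II-2: tt
T/III-2 un II-1×II-2: tt
⇒ T over [I-1,I-2,II-1,II-2,III-1,III-2]: 1 consistent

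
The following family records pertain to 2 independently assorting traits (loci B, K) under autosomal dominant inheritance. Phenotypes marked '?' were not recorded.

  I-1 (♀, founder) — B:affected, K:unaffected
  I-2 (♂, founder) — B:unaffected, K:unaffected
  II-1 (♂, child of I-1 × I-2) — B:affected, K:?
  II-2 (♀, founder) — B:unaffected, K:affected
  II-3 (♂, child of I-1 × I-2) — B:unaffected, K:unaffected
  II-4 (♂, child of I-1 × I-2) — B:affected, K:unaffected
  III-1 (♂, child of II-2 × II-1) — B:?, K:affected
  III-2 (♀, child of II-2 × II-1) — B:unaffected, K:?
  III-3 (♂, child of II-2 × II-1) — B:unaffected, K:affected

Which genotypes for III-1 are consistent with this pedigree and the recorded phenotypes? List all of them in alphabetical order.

B/I-1 aff ·: Bb
B/I-2 un ·: bb
B/II-1 aff I-1×I-2: Bb
B/II-2 un ·: bb
B/II-3 un I-1×I-2: bb
B/II-4 aff I-1×I-2: Bb
B/III-1 ? II-2×II-1: bb|Bb
B/III-2 un II-2×II-1: bb
B/III-3 un II-2×II-1: bb
⇒ B over [I-1,I-2,II-1,II-2,II-3,II-4,III-1,III-2,III-3]: 2 consistent
K/I-1 un ·: kk
K/I-2 un ·: kk
K/II-1 ? I-1×I-2: kk
K/II-2 aff ·: Kk|KK
K/II-3 un I-1×I-2: kk
K/II-4 un I-1×I-2: kk
K/III-1 aff II-2×II-1: Kk
K/III-2 ? II-2×II-1: kk|Kk
K/III-3 aff II-2×II-1: Kk
⇒ K over [I-1,I-2,II-1,II-2,II-3,II-4,III-1,III-2,III-3]: 3 consistent

III-1 ∈ {Bb Kk, bb Kk}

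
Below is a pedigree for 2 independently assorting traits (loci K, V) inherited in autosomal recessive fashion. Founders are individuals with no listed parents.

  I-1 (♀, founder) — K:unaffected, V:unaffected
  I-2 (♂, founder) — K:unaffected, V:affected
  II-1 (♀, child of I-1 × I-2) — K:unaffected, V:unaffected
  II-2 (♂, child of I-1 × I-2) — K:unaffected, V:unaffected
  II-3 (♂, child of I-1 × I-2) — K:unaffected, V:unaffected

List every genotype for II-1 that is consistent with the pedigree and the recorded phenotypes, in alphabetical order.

II-1 ∈ {KK Vv, Kk Vv}

K/I-1 un ·: KK|Kk
K/I-2 un ·: KK|Kk
K/II-1 un I-1×I-2: KK|Kk
K/II-2 un I-1×I-2: KK|Kk
K/II-3 un I-1×I-2: KK|Kk
⇒ K over [I-1,I-2,II-1,II-2,II-3]: 25 consistent
V/I-1 un ·: VV|Vv
V/I-2 aff ·: vv
V/II-1 un I-1×I-2: Vv
V/II-2 un I-1×I-2: Vv
V/II-3 un I-1×I-2: Vv
⇒ V over [I-1,I-2,II-1,II-2,II-3]: 2 consistent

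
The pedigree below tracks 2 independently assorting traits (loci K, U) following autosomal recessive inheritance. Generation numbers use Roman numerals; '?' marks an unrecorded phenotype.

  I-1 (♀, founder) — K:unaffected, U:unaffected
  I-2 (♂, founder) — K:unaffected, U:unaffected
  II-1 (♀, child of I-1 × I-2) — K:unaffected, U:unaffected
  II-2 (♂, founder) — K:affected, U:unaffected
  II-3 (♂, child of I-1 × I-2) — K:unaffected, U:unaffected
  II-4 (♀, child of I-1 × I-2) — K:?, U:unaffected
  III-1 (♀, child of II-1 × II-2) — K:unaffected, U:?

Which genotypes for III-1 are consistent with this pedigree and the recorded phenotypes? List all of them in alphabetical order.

K/I-1 un ·: KK|Kk
K/I-2 un ·: KK|Kk
K/II-1 un I-1×I-2: KK|Kk
K/II-2 aff ·: kk
K/II-3 un I-1×I-2: KK|Kk
K/II-4 ? I-1×I-2: KK|Kk|kk
K/III-1 un II-1×II-2: Kk
⇒ K over [I-1,I-2,II-1,II-2,II-3,II-4,III-1]: 29 consistent
U/I-1 un ·: UU|Uu
U/I-2 un ·: UU|Uu
U/II-1 un I-1×I-2: UU|Uu
U/II-2 un ·: UU|Uu
U/II-3 un I-1×I-2: UU|Uu
U/II-4 un I-1×I-2: UU|Uu
U/III-1 ? II-1×II-2: UU|Uu|uu
⇒ U over [I-1,I-2,II-1,II-2,II-3,II-4,III-1]: 99 consistent

III-1 ∈ {Kk UU, Kk Uu, Kk uu}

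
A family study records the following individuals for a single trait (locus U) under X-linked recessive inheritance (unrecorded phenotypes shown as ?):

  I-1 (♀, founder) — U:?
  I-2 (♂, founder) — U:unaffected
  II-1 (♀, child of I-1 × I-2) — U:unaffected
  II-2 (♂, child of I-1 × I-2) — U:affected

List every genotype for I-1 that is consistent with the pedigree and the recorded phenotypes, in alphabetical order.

I-1 ∈ {X^UX^u, X^uX^u}

U/I-1 ? ·: X^UX^u|X^uX^u
U/I-2 un ·: X^UY
U/II-1 un I-1×I-2: X^UX^U|X^UX^u
U/II-2 aff I-1×I-2: X^uY
⇒ U over [I-1,I-2,II-1,II-2]: 3 consistent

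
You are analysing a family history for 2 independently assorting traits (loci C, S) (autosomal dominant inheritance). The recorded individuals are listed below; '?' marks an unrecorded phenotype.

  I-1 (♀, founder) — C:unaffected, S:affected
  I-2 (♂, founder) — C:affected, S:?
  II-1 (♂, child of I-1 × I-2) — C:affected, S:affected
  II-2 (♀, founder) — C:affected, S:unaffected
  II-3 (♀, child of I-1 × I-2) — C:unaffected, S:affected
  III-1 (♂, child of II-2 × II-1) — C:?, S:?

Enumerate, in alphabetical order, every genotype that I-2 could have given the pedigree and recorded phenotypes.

C/I-1 un ·: cc
C/I-2 aff ·: Cc
C/II-1 aff I-1×I-2: Cc
C/II-2 aff ·: Cc|CC
C/II-3 un I-1×I-2: cc
C/III-1 ? II-2×II-1: cc|Cc|CC
⇒ C over [I-1,I-2,II-1,II-2,II-3,III-1]: 5 consistent
S/I-1 aff ·: Ss|SS
S/I-2 ? ·: ss|Ss|SS
S/II-1 aff I-1×I-2: Ss|SS
S/II-2 un ·: ss
S/II-3 aff I-1×I-2: Ss|SS
S/III-1 ? II-2×II-1: ss|Ss
⇒ S over [I-1,I-2,II-1,II-2,II-3,III-1]: 23 consistent

I-2 ∈ {Cc SS, Cc Ss, Cc ss}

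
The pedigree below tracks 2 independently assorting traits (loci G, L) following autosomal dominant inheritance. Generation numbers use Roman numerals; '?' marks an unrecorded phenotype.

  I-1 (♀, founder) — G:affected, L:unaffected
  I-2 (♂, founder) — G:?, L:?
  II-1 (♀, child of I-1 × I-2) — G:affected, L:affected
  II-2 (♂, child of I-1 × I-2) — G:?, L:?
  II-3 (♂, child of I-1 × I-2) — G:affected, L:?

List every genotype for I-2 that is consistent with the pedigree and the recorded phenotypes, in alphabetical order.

G/I-1 aff ·: Gg|GG
G/I-2 ? ·: gg|Gg|GG
G/II-1 aff I-1×I-2: Gg|GG
G/II-2 ? I-1×I-2: gg|Gg|GG
G/II-3 aff I-1×I-2: Gg|GG
⇒ G over [I-1,I-2,II-1,II-2,II-3]: 32 consistent
L/I-1 un ·: ll
L/I-2 ? ·: Ll|LL
L/II-1 aff I-1×I-2: Ll
L/II-2 ? I-1×I-2: ll|Ll
L/II-3 ? I-1×I-2: ll|Ll
⇒ L over [I-1,I-2,II-1,II-2,II-3]: 5 consistent

I-2 ∈ {GG LL, GG Ll, Gg LL, Gg Ll, gg LL, gg Ll}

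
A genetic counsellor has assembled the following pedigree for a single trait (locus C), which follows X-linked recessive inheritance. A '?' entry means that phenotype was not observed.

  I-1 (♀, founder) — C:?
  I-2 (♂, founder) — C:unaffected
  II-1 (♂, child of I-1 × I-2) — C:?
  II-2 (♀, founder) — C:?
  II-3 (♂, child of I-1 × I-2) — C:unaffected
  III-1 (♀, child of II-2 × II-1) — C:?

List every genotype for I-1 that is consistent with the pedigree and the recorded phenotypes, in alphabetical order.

C/I-1 ? ·: X^CX^C|X^CX^c
C/I-2 un ·: X^CY
C/II-1 ? I-1×I-2: X^CY|X^cY
C/II-2 ? ·: X^CX^C|X^CX^c|X^cX^c
C/II-3 un I-1×I-2: X^CY
C/III-1 ? II-2×II-1: X^CX^C|X^CX^c|X^cX^c
⇒ C over [I-1,I-2,II-1,II-2,II-3,III-1]: 12 consistent

I-1 ∈ {X^CX^C, X^CX^c}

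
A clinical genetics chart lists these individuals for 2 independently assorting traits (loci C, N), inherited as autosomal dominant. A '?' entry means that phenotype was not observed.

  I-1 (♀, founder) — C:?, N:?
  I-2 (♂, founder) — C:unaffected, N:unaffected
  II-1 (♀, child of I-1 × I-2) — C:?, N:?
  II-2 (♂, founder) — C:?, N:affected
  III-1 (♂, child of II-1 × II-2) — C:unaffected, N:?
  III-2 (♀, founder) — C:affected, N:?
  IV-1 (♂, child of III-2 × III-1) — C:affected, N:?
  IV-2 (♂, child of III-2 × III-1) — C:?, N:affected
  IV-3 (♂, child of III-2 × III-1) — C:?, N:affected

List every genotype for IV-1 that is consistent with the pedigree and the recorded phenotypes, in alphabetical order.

IV-1 ∈ {Cc NN, Cc Nn, Cc nn}

C/I-1 ? ·: cc|Cc|CC
C/I-2 un ·: cc
C/II-1 ? I-1×I-2: cc|Cc
C/II-2 ? ·: cc|Cc
C/III-1 un II-1×II-2: cc
C/III-2 aff ·: Cc|CC
C/IV-1 aff III-2×III-1: Cc
C/IV-2 ? III-2×III-1: cc|Cc
C/IV-3 ? III-2×III-1: cc|Cc
⇒ C over [I-1,I-2,II-1,II-2,III-1,III-2,IV-1,IV-2,IV-3]: 40 consistent
N/I-1 ? ·: nn|Nn|NN
N/I-2 un ·: nn
N/II-1 ? I-1×I-2: nn|Nn
N/II-2 aff ·: Nn|NN
N/III-1 ? II-1×II-2: nn|Nn|NN
N/III-2 ? ·: nn|Nn|NN
N/IV-1 ? III-2×III-1: nn|Nn|NN
N/IV-2 aff III-2×III-1: Nn|NN
N/IV-3 aff III-2×III-1: Nn|NN
⇒ N over [I-1,I-2,II-1,II-2,III-1,III-2,IV-1,IV-2,IV-3]: 228 consistent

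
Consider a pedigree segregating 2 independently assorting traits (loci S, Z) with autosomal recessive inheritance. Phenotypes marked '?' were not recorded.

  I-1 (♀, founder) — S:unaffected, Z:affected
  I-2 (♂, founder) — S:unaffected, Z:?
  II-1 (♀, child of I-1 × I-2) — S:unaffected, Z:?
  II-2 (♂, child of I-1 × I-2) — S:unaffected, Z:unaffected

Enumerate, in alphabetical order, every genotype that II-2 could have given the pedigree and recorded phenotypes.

II-2 ∈ {SS Zz, Ss Zz}

S/I-1 un ·: SS|Ss
S/I-2 un ·: SS|Ss
S/II-1 un I-1×I-2: SS|Ss
S/II-2 un I-1×I-2: SS|Ss
⇒ S over [I-1,I-2,II-1,II-2]: 13 consistent
Z/I-1 aff ·: zz
Z/I-2 ? ·: ZZ|Zz
Z/II-1 ? I-1×I-2: Zz|zz
Z/II-2 un I-1×I-2: Zz
⇒ Z over [I-1,I-2,II-1,II-2]: 3 consistent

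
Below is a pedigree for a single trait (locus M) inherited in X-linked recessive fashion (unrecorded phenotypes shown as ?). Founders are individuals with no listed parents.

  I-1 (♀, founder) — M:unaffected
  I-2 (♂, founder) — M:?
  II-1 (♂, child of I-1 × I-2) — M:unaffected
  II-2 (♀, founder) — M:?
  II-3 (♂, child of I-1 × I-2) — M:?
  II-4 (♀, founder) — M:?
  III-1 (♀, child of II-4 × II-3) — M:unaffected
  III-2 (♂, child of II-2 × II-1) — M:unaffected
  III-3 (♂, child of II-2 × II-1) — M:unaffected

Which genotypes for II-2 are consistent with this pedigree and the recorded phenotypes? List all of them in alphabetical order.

II-2 ∈ {X^MX^M, X^MX^m}

M/I-1 un ·: X^MX^M|X^MX^m
M/I-2 ? ·: X^MY|X^mY
M/II-1 un I-1×I-2: X^MY
M/II-2 ? ·: X^MX^M|X^MX^m
M/II-3 ? I-1×I-2: X^MY|X^mY
M/II-4 ? ·: X^MX^M|X^MX^m|X^mX^m
M/III-1 un II-4×II-3: X^MX^M|X^MX^m
M/III-2 un II-2×II-1: X^MY
M/III-3 un II-2×II-1: X^MY
⇒ M over [I-1,I-2,II-1,II-2,II-3,II-4,III-1,III-2,III-3]: 40 consistent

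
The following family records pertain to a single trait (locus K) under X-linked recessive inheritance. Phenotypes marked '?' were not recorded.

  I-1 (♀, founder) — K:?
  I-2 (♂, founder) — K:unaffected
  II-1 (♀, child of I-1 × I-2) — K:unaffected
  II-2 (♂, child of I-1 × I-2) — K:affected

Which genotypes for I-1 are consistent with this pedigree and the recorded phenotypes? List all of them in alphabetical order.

I-1 ∈ {X^KX^k, X^kX^k}

K/I-1 ? ·: X^KX^k|X^kX^k
K/I-2 un ·: X^KY
K/II-1 un I-1×I-2: X^KX^K|X^KX^k
K/II-2 aff I-1×I-2: X^kY
⇒ K over [I-1,I-2,II-1,II-2]: 3 consistent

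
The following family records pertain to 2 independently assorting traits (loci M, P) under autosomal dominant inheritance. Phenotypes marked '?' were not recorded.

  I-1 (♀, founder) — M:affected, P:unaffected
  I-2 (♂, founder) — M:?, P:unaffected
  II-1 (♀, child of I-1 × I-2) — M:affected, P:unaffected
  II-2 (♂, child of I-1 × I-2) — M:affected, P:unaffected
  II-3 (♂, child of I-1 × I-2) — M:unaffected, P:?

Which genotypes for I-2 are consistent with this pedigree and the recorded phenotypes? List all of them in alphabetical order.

I-2 ∈ {Mm pp, mm pp}

M/I-1 aff ·: Mm
M/I-2 ? ·: mm|Mm
M/II-1 aff I-1×I-2: Mm|MM
M/II-2 aff I-1×I-2: Mm|MM
M/II-3 un I-1×I-2: mm
⇒ M over [I-1,I-2,II-1,II-2,II-3]: 5 consistent
P/I-1 un ·: pp
P/I-2 un ·: pp
P/II-1 un I-1×I-2: pp
P/II-2 un I-1×I-2: pp
P/II-3 ? I-1×I-2: pp
⇒ P over [I-1,I-2,II-1,II-2,II-3]: 1 consistent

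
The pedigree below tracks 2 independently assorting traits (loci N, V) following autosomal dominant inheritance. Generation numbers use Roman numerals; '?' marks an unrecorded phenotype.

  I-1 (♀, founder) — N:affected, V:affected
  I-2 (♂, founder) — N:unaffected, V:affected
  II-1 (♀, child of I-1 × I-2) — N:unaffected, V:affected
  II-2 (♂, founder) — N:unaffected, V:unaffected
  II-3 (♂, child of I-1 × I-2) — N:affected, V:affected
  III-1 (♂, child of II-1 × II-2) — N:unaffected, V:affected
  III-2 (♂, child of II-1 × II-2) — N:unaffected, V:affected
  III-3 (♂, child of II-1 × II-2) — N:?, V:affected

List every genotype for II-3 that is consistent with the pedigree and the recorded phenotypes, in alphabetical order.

II-3 ∈ {Nn VV, Nn Vv}

N/I-1 aff ·: Nn
N/I-2 un ·: nn
N/II-1 un I-1×I-2: nn
N/II-2 un ·: nn
N/II-3 aff I-1×I-2: Nn
N/III-1 un II-1×II-2: nn
N/III-2 un II-1×II-2: nn
N/III-3 ? II-1×II-2: nn
⇒ N over [I-1,I-2,II-1,II-2,II-3,III-1,III-2,III-3]: 1 consistent
V/I-1 aff ·: Vv|VV
V/I-2 aff ·: Vv|VV
V/II-1 aff I-1×I-2: Vv|VV
V/II-2 un ·: vv
V/II-3 aff I-1×I-2: Vv|VV
V/III-1 aff II-1×II-2: Vv
V/III-2 aff II-1×II-2: Vv
V/III-3 aff II-1×II-2: Vv
⇒ V over [I-1,I-2,II-1,II-2,II-3,III-1,III-2,III-3]: 13 consistent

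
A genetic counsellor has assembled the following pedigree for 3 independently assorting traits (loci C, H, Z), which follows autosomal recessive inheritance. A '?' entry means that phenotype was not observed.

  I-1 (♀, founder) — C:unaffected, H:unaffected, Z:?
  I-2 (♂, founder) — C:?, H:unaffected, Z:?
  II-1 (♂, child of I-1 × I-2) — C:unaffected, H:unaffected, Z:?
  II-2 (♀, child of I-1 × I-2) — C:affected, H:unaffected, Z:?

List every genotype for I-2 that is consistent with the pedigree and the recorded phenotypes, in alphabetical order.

C/I-1 un ·: Cc
C/I-2 ? ·: Cc|cc
C/II-1 un I-1×I-2: CC|Cc
C/II-2 aff I-1×I-2: cc
⇒ C over [I-1,I-2,II-1,II-2]: 3 consistent
H/I-1 un ·: HH|Hh
H/I-2 un ·: HH|Hh
H/II-1 un I-1×I-2: HH|Hh
H/II-2 un I-1×I-2: HH|Hh
⇒ H over [I-1,I-2,II-1,II-2]: 13 consistent
Z/I-1 ? ·: ZZ|Zz|zz
Z/I-2 ? ·: ZZ|Zz|zz
Z/II-1 ? I-1×I-2: ZZ|Zz|zz
Z/II-2 ? I-1×I-2: ZZ|Zz|zz
⇒ Z over [I-1,I-2,II-1,II-2]: 29 consistent

I-2 ∈ {Cc HH ZZ, Cc HH Zz, Cc HH zz, Cc Hh ZZ, Cc Hh Zz, Cc Hh zz, cc HH ZZ, cc HH Zz, cc HH zz, cc Hh ZZ, cc Hh Zz, cc Hh zz}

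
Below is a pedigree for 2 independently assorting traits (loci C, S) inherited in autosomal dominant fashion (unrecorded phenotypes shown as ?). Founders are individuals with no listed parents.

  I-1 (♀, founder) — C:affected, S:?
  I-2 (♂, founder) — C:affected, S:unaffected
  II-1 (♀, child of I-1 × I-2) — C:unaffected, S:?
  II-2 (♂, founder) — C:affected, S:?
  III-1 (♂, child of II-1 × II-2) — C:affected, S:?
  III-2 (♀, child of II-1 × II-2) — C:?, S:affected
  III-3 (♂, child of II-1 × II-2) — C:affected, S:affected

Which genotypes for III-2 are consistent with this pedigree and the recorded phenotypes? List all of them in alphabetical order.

C/I-1 aff ·: Cc
C/I-2 aff ·: Cc
C/II-1 un I-1×I-2: cc
C/II-2 aff ·: Cc|CC
C/III-1 aff II-1×II-2: Cc
C/III-2 ? II-1×II-2: cc|Cc
C/III-3 aff II-1×II-2: Cc
⇒ C over [I-1,I-2,II-1,II-2,III-1,III-2,III-3]: 3 consistent
S/I-1 ? ·: ss|Ss|SS
S/I-2 un ·: ss
S/II-1 ? I-1×I-2: ss|Ss
S/II-2 ? ·: ss|Ss|SS
S/III-1 ? II-1×II-2: ss|Ss|SS
S/III-2 aff II-1×II-2: Ss|SS
S/III-3 aff II-1×II-2: Ss|SS
⇒ S over [I-1,I-2,II-1,II-2,III-1,III-2,III-3]: 50 consistent

III-2 ∈ {Cc SS, Cc Ss, cc SS, cc Ss}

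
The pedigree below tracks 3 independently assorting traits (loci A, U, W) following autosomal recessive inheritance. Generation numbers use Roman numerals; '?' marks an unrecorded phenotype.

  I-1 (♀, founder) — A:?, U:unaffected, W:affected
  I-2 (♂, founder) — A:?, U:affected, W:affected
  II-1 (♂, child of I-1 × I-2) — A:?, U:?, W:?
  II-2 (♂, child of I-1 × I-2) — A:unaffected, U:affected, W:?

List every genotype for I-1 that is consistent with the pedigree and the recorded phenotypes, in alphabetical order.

A/I-1 ? ·: AA|Aa|aa
A/I-2 ? ·: AA|Aa|aa
A/II-1 ? I-1×I-2: AA|Aa|aa
A/II-2 un I-1×I-2: AA|Aa
⇒ A over [I-1,I-2,II-1,II-2]: 21 consistent
U/I-1 un ·: Uu
U/I-2 aff ·: uu
U/II-1 ? I-1×I-2: Uu|uu
U/II-2 aff I-1×I-2: uu
⇒ U over [I-1,I-2,II-1,II-2]: 2 consistent
W/I-1 aff ·: ww
W/I-2 aff ·: ww
W/II-1 ? I-1×I-2: ww
W/II-2 ? I-1×I-2: ww
⇒ W over [I-1,I-2,II-1,II-2]: 1 consistent

I-1 ∈ {AA Uu ww, Aa Uu ww, aa Uu ww}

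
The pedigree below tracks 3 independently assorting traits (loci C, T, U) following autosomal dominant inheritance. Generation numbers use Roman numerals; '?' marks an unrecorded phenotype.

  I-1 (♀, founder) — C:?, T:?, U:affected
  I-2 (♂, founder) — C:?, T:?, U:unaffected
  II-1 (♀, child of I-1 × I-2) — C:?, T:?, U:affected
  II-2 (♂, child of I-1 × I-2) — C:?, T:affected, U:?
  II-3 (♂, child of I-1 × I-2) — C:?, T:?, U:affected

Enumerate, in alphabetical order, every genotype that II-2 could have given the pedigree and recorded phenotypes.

II-2 ∈ {CC TT Uu, CC TT uu, CC Tt Uu, CC Tt uu, Cc TT Uu, Cc TT uu, Cc Tt Uu, Cc Tt uu, cc TT Uu, cc TT uu, cc Tt Uu, cc Tt uu}

C/I-1 ? ·: cc|Cc|CC
C/I-2 ? ·: cc|Cc|CC
C/II-1 ? I-1×I-2: cc|Cc|CC
C/II-2 ? I-1×I-2: cc|Cc|CC
C/II-3 ? I-1×I-2: cc|Cc|CC
⇒ C over [I-1,I-2,II-1,II-2,II-3]: 63 consistent
T/I-1 ? ·: tt|Tt|TT
T/I-2 ? ·: tt|Tt|TT
T/II-1 ? I-1×I-2: tt|Tt|TT
T/II-2 aff I-1×I-2: Tt|TT
T/II-3 ? I-1×I-2: tt|Tt|TT
⇒ T over [I-1,I-2,II-1,II-2,II-3]: 45 consistent
U/I-1 aff ·: Uu|UU
U/I-2 un ·: uu
U/II-1 aff I-1×I-2: Uu
U/II-2 ? I-1×I-2: uu|Uu
U/II-3 aff I-1×I-2: Uu
⇒ U over [I-1,I-2,II-1,II-2,II-3]: 3 consistent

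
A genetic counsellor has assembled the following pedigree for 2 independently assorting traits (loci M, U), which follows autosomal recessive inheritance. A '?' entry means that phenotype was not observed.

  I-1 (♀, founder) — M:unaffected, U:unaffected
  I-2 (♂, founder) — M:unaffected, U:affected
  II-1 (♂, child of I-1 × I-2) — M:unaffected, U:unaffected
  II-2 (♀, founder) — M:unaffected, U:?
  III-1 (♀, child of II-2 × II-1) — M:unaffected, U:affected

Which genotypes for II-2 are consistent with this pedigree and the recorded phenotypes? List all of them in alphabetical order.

M/I-1 un ·: MM|Mm
M/I-2 un ·: MM|Mm
M/II-1 un I-1×I-2: MM|Mm
M/II-2 un ·: MM|Mm
M/III-1 un II-2×II-1: MM|Mm
⇒ M over [I-1,I-2,II-1,II-2,III-1]: 24 consistent
U/I-1 un ·: UU|Uu
U/I-2 aff ·: uu
U/II-1 un I-1×I-2: Uu
U/II-2 ? ·: Uu|uu
U/III-1 aff II-2×II-1: uu
⇒ U over [I-1,I-2,II-1,II-2,III-1]: 4 consistent

II-2 ∈ {MM Uu, MM uu, Mm Uu, Mm uu}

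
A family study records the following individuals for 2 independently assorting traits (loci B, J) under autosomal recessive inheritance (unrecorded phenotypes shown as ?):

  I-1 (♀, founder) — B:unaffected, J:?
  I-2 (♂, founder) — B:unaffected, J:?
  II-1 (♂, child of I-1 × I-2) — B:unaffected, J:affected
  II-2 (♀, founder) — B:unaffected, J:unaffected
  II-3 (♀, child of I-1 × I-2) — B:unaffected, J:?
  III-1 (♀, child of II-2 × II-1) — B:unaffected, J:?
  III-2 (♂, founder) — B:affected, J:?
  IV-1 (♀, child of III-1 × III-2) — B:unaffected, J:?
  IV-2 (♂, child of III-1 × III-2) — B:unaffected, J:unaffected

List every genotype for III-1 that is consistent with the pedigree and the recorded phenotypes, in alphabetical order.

B/I-1 un ·: BB|Bb
B/I-2 un ·: BB|Bb
B/II-1 un I-1×I-2: BB|Bb
B/II-2 un ·: BB|Bb
B/II-3 un I-1×I-2: BB|Bb
B/III-1 un II-2×II-1: BB|Bb
B/III-2 aff ·: bb
B/IV-1 un III-1×III-2: Bb
B/IV-2 un III-1×III-2: Bb
⇒ B over [I-1,I-2,II-1,II-2,II-3,III-1,III-2,IV-1,IV-2]: 45 consistent
J/I-1 ? ·: Jj|jj
J/I-2 ? ·: Jj|jj
J/II-1 aff I-1×I-2: jj
J/II-2 un ·: JJ|Jj
J/II-3 ? I-1×I-2: JJ|Jj|jj
J/III-1 ? II-2×II-1: Jj|jj
J/III-2 ? ·: JJ|Jj|jj
J/IV-1 ? III-1×III-2: JJ|Jj|jj
J/IV-2 un III-1×III-2: JJ|Jj
⇒ J over [I-1,I-2,II-1,II-2,II-3,III-1,III-2,IV-1,IV-2]: 216 consistent

III-1 ∈ {BB Jj, BB jj, Bb Jj, Bb jj}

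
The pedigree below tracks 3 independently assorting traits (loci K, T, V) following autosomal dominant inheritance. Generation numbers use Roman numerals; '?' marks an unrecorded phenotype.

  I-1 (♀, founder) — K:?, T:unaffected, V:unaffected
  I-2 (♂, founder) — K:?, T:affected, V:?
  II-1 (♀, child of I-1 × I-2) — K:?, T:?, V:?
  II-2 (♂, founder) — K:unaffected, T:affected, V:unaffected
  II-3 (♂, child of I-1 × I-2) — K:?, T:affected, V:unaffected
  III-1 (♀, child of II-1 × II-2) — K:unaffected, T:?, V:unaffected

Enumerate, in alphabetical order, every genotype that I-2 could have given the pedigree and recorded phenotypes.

I-2 ∈ {KK TT Vv, KK TT vv, KK Tt Vv, KK Tt vv, Kk TT Vv, Kk TT vv, Kk Tt Vv, Kk Tt vv, kk TT Vv, kk TT vv, kk Tt Vv, kk Tt vv}

K/I-1 ? ·: kk|Kk|KK
K/I-2 ? ·: kk|Kk|KK
K/II-1 ? I-1×I-2: kk|Kk
K/II-2 un ·: kk
K/II-3 ? I-1×I-2: kk|Kk|KK
K/III-1 un II-1×II-2: kk
⇒ K over [I-1,I-2,II-1,II-2,II-3,III-1]: 21 consistent
T/I-1 un ·: tt
T/I-2 aff ·: Tt|TT
T/II-1 ? I-1×I-2: tt|Tt
T/II-2 aff ·: Tt|TT
T/II-3 aff I-1×I-2: Tt
T/III-1 ? II-1×II-2: tt|Tt|TT
⇒ T over [I-1,I-2,II-1,II-2,II-3,III-1]: 13 consistent
V/I-1 un ·: vv
V/I-2 ? ·: vv|Vv
V/II-1 ? I-1×I-2: vv|Vv
V/II-2 un ·: vv
V/II-3 un I-1×I-2: vv
V/III-1 un II-1×II-2: vv
⇒ V over [I-1,I-2,II-1,II-2,II-3,III-1]: 3 consistent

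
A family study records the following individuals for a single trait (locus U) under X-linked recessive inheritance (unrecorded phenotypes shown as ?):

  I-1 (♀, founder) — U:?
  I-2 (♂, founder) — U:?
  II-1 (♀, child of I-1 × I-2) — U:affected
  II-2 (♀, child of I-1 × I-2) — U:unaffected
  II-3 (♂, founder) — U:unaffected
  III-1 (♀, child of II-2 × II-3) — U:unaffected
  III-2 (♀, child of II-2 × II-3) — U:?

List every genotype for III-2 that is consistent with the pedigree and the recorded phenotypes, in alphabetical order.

III-2 ∈ {X^UX^U, X^UX^u}

U/I-1 ? ·: X^UX^u
U/I-2 ? ·: X^uY
U/II-1 aff I-1×I-2: X^uX^u
U/II-2 un I-1×I-2: X^UX^u
U/II-3 un ·: X^UY
U/III-1 un II-2×II-3: X^UX^U|X^UX^u
U/III-2 ? II-2×II-3: X^UX^U|X^UX^u
⇒ U over [I-1,I-2,II-1,II-2,II-3,III-1,III-2]: 4 consistent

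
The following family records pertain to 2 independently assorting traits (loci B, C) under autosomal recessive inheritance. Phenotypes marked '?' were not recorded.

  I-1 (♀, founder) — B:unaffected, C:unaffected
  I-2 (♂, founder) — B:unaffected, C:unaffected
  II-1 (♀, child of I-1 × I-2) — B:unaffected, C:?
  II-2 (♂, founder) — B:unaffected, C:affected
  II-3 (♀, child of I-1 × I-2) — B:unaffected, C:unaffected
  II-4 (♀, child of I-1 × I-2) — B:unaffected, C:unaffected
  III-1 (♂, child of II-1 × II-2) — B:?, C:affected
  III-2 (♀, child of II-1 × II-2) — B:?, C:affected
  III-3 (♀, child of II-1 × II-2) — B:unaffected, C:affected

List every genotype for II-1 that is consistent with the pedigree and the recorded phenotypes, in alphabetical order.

II-1 ∈ {BB Cc, BB cc, Bb Cc, Bb cc}

B/I-1 un ·: BB|Bb
B/I-2 un ·: BB|Bb
B/II-1 un I-1×I-2: BB|Bb
B/II-2 un ·: BB|Bb
B/II-3 un I-1×I-2: BB|Bb
B/II-4 un I-1×I-2: BB|Bb
B/III-1 ? II-1×II-2: BB|Bb|bb
B/III-2 ? II-1×II-2: BB|Bb|bb
B/III-3 un II-1×II-2: BB|Bb
⇒ B over [I-1,I-2,II-1,II-2,II-3,II-4,III-1,III-2,III-3]: 429 consistent
C/I-1 un ·: CC|Cc
C/I-2 un ·: CC|Cc
C/II-1 ? I-1×I-2: Cc|cc
C/II-2 aff ·: cc
C/II-3 un I-1×I-2: CC|Cc
C/II-4 un I-1×I-2: CC|Cc
C/III-1 aff II-1×II-2: cc
C/III-2 aff II-1×II-2: cc
C/III-3 aff II-1×II-2: cc
⇒ C over [I-1,I-2,II-1,II-2,II-3,II-4,III-1,III-2,III-3]: 16 consistent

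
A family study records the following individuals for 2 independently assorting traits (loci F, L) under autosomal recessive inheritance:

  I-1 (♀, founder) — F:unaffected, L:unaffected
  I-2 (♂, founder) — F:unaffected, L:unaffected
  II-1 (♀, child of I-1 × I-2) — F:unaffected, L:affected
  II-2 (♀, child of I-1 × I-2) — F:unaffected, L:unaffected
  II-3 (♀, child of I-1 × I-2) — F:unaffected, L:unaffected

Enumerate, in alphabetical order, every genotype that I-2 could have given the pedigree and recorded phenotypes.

F/I-1 un ·: FF|Ff
F/I-2 un ·: FF|Ff
F/II-1 un I-1×I-2: FF|Ff
F/II-2 un I-1×I-2: FF|Ff
F/II-3 un I-1×I-2: FF|Ff
⇒ F over [I-1,I-2,II-1,II-2,II-3]: 25 consistent
L/I-1 un ·: Ll
L/I-2 un ·: Ll
L/II-1 aff I-1×I-2: ll
L/II-2 un I-1×I-2: LL|Ll
L/II-3 un I-1×I-2: LL|Ll
⇒ L over [I-1,I-2,II-1,II-2,II-3]: 4 consistent

I-2 ∈ {FF Ll, Ff Ll}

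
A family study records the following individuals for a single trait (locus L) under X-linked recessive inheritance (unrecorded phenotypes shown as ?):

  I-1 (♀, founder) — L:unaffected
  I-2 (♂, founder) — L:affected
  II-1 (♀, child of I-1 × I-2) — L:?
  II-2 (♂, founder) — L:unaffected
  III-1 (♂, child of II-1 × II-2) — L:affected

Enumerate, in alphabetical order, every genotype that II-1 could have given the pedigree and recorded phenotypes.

L/I-1 un ·: X^LX^L|X^LX^l
L/I-2 aff ·: X^lY
L/II-1 ? I-1×I-2: X^LX^l|X^lX^l
L/II-2 un ·: X^LY
L/III-1 aff II-1×II-2: X^lY
⇒ L over [I-1,I-2,II-1,II-2,III-1]: 3 consistent

II-1 ∈ {X^LX^l, X^lX^l}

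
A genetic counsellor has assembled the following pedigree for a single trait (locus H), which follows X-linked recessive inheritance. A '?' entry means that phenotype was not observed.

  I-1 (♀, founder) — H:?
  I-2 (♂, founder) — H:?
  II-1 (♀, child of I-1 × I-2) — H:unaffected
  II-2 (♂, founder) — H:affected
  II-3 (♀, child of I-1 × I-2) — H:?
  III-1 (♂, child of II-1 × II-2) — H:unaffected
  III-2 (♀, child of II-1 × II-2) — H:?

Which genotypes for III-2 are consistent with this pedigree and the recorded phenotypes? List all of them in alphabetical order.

III-2 ∈ {X^HX^h, X^hX^h}

H/I-1 ? ·: X^HX^H|X^HX^h|X^hX^h
H/I-2 ? ·: X^HY|X^hY
H/II-1 un I-1×I-2: X^HX^H|X^HX^h
H/II-2 aff ·: X^hY
H/II-3 ? I-1×I-2: X^HX^H|X^HX^h|X^hX^h
H/III-1 un II-1×II-2: X^HY
H/III-2 ? II-1×II-2: X^HX^h|X^hX^h
⇒ H over [I-1,I-2,II-1,II-2,II-3,III-1,III-2]: 15 consistent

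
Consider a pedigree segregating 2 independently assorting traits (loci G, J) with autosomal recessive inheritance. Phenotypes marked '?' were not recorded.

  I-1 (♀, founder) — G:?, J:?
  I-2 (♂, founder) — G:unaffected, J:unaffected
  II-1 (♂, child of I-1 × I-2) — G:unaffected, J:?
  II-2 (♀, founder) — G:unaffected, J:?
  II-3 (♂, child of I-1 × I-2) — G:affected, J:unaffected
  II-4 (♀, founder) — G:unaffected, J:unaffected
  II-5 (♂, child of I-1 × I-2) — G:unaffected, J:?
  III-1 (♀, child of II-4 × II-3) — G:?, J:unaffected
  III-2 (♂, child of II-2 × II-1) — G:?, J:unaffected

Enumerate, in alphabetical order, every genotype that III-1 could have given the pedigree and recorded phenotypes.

III-1 ∈ {Gg JJ, Gg Jj, gg JJ, gg Jj}

G/I-1 ? ·: Gg|gg
G/I-2 un ·: Gg
G/II-1 un I-1×I-2: GG|Gg
G/II-2 un ·: GG|Gg
G/II-3 aff I-1×I-2: gg
G/II-4 un ·: GG|Gg
G/II-5 un I-1×I-2: GG|Gg
G/III-1 ? II-4×II-3: Gg|gg
G/III-2 ? II-2×II-1: GG|Gg|gg
⇒ G over [I-1,I-2,II-1,II-2,II-3,II-4,II-5,III-1,III-2]: 63 consistent
J/I-1 ? ·: JJ|Jj|jj
J/I-2 un ·: JJ|Jj
J/II-1 ? I-1×I-2: JJ|Jj|jj
J/II-2 ? ·: JJ|Jj|jj
J/II-3 un I-1×I-2: JJ|Jj
J/II-4 un ·: JJ|Jj
J/II-5 ? I-1×I-2: JJ|Jj|jj
J/III-1 un II-4×II-3: JJ|Jj
J/III-2 un II-2×II-1: JJ|Jj
⇒ J over [I-1,I-2,II-1,II-2,II-3,II-4,II-5,III-1,III-2]: 571 consistent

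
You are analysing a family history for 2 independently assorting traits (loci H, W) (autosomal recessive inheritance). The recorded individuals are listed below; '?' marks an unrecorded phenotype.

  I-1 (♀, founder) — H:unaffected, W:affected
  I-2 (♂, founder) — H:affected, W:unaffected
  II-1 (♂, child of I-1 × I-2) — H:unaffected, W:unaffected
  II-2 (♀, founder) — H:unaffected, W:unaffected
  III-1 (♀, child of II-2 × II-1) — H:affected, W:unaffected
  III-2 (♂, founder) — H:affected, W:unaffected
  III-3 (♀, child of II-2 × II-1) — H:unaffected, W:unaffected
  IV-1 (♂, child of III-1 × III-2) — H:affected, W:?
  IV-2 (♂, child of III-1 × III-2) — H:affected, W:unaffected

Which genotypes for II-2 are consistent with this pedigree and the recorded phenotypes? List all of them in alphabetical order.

II-2 ∈ {Hh WW, Hh Ww}

H/I-1 un ·: HH|Hh
H/I-2 aff ·: hh
H/II-1 un I-1×I-2: Hh
H/II-2 un ·: Hh
H/III-1 aff II-2×II-1: hh
H/III-2 aff ·: hh
H/III-3 un II-2×II-1: HH|Hh
H/IV-1 aff III-1×III-2: hh
H/IV-2 aff III-1×III-2: hh
⇒ H over [I-1,I-2,II-1,II-2,III-1,III-2,III-3,IV-1,IV-2]: 4 consistent
W/I-1 aff ·: ww
W/I-2 un ·: WW|Ww
W/II-1 un I-1×I-2: Ww
W/II-2 un ·: WW|Ww
W/III-1 un II-2×II-1: WW|Ww
W/III-2 un ·: WW|Ww
W/III-3 un II-2×II-1: WW|Ww
W/IV-1 ? III-1×III-2: WW|Ww|ww
W/IV-2 un III-1×III-2: WW|Ww
⇒ W over [I-1,I-2,II-1,II-2,III-1,III-2,III-3,IV-1,IV-2]: 120 consistent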